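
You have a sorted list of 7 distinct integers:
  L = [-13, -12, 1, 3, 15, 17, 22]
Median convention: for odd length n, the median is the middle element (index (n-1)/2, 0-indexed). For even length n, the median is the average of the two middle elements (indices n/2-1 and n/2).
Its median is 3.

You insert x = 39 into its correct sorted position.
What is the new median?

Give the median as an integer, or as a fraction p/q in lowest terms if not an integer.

Answer: 9

Derivation:
Old list (sorted, length 7): [-13, -12, 1, 3, 15, 17, 22]
Old median = 3
Insert x = 39
Old length odd (7). Middle was index 3 = 3.
New length even (8). New median = avg of two middle elements.
x = 39: 7 elements are < x, 0 elements are > x.
New sorted list: [-13, -12, 1, 3, 15, 17, 22, 39]
New median = 9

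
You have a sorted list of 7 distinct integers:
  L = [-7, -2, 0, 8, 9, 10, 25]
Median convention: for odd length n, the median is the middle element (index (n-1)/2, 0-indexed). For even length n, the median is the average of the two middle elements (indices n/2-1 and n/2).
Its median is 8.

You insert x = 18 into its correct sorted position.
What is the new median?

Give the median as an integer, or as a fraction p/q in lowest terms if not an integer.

Old list (sorted, length 7): [-7, -2, 0, 8, 9, 10, 25]
Old median = 8
Insert x = 18
Old length odd (7). Middle was index 3 = 8.
New length even (8). New median = avg of two middle elements.
x = 18: 6 elements are < x, 1 elements are > x.
New sorted list: [-7, -2, 0, 8, 9, 10, 18, 25]
New median = 17/2

Answer: 17/2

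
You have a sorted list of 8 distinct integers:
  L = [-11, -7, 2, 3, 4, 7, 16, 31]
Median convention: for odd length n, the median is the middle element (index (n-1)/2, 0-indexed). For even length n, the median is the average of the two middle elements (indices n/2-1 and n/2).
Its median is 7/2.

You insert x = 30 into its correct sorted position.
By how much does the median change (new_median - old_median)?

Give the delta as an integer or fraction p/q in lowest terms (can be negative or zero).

Answer: 1/2

Derivation:
Old median = 7/2
After inserting x = 30: new sorted = [-11, -7, 2, 3, 4, 7, 16, 30, 31]
New median = 4
Delta = 4 - 7/2 = 1/2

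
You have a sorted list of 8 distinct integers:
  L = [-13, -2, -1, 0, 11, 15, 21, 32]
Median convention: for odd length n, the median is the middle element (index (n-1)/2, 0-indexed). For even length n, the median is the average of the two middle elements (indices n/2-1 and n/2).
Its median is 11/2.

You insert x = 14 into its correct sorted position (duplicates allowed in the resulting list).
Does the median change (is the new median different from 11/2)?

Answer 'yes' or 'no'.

Old median = 11/2
Insert x = 14
New median = 11
Changed? yes

Answer: yes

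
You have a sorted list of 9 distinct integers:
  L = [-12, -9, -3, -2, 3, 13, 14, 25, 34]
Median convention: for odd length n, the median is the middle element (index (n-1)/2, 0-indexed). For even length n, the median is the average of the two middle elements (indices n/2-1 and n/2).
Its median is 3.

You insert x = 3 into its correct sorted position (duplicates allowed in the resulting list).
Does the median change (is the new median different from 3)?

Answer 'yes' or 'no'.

Answer: no

Derivation:
Old median = 3
Insert x = 3
New median = 3
Changed? no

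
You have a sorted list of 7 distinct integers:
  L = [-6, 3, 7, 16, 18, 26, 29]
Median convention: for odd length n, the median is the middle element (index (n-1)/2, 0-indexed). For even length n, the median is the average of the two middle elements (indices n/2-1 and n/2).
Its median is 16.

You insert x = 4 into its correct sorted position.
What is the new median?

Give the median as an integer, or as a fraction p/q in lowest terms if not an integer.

Old list (sorted, length 7): [-6, 3, 7, 16, 18, 26, 29]
Old median = 16
Insert x = 4
Old length odd (7). Middle was index 3 = 16.
New length even (8). New median = avg of two middle elements.
x = 4: 2 elements are < x, 5 elements are > x.
New sorted list: [-6, 3, 4, 7, 16, 18, 26, 29]
New median = 23/2

Answer: 23/2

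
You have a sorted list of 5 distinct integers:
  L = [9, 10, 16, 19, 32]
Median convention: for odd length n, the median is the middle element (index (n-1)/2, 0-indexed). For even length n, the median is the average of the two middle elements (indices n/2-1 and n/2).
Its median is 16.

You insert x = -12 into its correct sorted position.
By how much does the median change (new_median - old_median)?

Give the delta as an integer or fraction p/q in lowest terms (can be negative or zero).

Answer: -3

Derivation:
Old median = 16
After inserting x = -12: new sorted = [-12, 9, 10, 16, 19, 32]
New median = 13
Delta = 13 - 16 = -3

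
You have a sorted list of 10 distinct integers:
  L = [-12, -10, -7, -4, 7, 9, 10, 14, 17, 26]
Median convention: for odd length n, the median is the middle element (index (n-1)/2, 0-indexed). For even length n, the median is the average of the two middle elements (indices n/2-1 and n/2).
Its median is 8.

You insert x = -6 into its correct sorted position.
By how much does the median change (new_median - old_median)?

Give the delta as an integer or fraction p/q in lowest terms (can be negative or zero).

Old median = 8
After inserting x = -6: new sorted = [-12, -10, -7, -6, -4, 7, 9, 10, 14, 17, 26]
New median = 7
Delta = 7 - 8 = -1

Answer: -1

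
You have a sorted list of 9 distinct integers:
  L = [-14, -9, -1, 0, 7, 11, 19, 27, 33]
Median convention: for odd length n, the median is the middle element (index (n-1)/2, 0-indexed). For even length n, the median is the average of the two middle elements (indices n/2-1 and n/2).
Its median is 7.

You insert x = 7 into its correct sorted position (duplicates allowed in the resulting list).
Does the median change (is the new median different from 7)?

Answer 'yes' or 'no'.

Answer: no

Derivation:
Old median = 7
Insert x = 7
New median = 7
Changed? no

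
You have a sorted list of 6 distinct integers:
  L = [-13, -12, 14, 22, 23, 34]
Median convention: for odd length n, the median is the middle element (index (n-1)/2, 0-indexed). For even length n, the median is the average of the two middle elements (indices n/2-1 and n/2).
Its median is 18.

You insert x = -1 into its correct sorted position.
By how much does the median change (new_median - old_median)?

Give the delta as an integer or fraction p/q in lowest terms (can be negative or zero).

Old median = 18
After inserting x = -1: new sorted = [-13, -12, -1, 14, 22, 23, 34]
New median = 14
Delta = 14 - 18 = -4

Answer: -4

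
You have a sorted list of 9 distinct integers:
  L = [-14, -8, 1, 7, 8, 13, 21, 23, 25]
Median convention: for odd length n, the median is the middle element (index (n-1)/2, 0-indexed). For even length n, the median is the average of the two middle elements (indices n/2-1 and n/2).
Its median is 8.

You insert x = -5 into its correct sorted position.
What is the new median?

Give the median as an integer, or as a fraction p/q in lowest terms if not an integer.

Old list (sorted, length 9): [-14, -8, 1, 7, 8, 13, 21, 23, 25]
Old median = 8
Insert x = -5
Old length odd (9). Middle was index 4 = 8.
New length even (10). New median = avg of two middle elements.
x = -5: 2 elements are < x, 7 elements are > x.
New sorted list: [-14, -8, -5, 1, 7, 8, 13, 21, 23, 25]
New median = 15/2

Answer: 15/2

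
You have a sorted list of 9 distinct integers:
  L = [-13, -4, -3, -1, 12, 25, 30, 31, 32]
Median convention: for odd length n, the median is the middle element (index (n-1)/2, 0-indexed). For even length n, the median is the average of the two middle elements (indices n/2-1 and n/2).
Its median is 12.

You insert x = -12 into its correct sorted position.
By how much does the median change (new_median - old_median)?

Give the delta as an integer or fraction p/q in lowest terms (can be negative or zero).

Answer: -13/2

Derivation:
Old median = 12
After inserting x = -12: new sorted = [-13, -12, -4, -3, -1, 12, 25, 30, 31, 32]
New median = 11/2
Delta = 11/2 - 12 = -13/2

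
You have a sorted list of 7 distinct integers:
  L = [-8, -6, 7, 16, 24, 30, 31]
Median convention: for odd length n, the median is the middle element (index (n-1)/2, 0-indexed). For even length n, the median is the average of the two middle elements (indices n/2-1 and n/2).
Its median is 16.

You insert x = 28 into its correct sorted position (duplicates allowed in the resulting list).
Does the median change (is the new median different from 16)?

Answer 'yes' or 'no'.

Old median = 16
Insert x = 28
New median = 20
Changed? yes

Answer: yes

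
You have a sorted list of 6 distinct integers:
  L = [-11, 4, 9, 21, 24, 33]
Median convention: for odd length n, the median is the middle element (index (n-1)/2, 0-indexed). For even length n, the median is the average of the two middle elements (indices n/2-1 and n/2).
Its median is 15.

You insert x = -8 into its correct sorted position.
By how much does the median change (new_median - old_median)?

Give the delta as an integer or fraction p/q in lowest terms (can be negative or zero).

Answer: -6

Derivation:
Old median = 15
After inserting x = -8: new sorted = [-11, -8, 4, 9, 21, 24, 33]
New median = 9
Delta = 9 - 15 = -6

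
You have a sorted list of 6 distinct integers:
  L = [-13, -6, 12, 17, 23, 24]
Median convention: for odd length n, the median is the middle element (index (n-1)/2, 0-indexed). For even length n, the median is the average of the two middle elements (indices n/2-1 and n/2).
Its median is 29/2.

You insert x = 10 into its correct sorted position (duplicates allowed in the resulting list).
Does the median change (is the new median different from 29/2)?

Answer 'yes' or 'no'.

Answer: yes

Derivation:
Old median = 29/2
Insert x = 10
New median = 12
Changed? yes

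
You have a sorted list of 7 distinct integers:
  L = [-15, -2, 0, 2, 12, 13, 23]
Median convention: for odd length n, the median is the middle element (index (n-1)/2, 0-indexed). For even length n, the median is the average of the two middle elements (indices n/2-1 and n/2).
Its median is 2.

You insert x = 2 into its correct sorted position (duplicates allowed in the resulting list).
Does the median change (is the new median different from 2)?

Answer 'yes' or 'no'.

Answer: no

Derivation:
Old median = 2
Insert x = 2
New median = 2
Changed? no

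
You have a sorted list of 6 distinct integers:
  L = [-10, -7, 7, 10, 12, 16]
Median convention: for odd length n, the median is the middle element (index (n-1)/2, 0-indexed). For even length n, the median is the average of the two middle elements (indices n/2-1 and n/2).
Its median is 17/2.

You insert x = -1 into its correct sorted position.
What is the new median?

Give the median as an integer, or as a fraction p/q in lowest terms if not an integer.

Answer: 7

Derivation:
Old list (sorted, length 6): [-10, -7, 7, 10, 12, 16]
Old median = 17/2
Insert x = -1
Old length even (6). Middle pair: indices 2,3 = 7,10.
New length odd (7). New median = single middle element.
x = -1: 2 elements are < x, 4 elements are > x.
New sorted list: [-10, -7, -1, 7, 10, 12, 16]
New median = 7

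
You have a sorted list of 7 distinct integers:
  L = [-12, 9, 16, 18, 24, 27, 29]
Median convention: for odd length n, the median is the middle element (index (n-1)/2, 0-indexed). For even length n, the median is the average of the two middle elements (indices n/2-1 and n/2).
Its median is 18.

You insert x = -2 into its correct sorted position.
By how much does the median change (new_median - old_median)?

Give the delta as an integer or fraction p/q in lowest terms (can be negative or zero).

Old median = 18
After inserting x = -2: new sorted = [-12, -2, 9, 16, 18, 24, 27, 29]
New median = 17
Delta = 17 - 18 = -1

Answer: -1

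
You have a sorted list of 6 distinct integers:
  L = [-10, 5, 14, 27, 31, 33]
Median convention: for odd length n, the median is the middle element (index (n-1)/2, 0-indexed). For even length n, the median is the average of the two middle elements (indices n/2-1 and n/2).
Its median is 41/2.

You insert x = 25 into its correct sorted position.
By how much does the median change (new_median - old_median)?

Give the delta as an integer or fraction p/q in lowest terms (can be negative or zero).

Old median = 41/2
After inserting x = 25: new sorted = [-10, 5, 14, 25, 27, 31, 33]
New median = 25
Delta = 25 - 41/2 = 9/2

Answer: 9/2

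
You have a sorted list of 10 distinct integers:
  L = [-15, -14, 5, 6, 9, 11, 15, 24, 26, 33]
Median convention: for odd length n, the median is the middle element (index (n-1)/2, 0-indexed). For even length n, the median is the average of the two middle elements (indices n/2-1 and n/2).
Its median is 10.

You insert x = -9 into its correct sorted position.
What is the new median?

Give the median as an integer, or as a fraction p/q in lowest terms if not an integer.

Old list (sorted, length 10): [-15, -14, 5, 6, 9, 11, 15, 24, 26, 33]
Old median = 10
Insert x = -9
Old length even (10). Middle pair: indices 4,5 = 9,11.
New length odd (11). New median = single middle element.
x = -9: 2 elements are < x, 8 elements are > x.
New sorted list: [-15, -14, -9, 5, 6, 9, 11, 15, 24, 26, 33]
New median = 9

Answer: 9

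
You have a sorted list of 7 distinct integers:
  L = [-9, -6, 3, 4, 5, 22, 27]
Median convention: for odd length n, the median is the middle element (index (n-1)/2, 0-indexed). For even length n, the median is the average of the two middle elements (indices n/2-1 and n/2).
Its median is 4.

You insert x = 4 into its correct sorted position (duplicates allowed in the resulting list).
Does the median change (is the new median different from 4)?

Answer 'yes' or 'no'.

Answer: no

Derivation:
Old median = 4
Insert x = 4
New median = 4
Changed? no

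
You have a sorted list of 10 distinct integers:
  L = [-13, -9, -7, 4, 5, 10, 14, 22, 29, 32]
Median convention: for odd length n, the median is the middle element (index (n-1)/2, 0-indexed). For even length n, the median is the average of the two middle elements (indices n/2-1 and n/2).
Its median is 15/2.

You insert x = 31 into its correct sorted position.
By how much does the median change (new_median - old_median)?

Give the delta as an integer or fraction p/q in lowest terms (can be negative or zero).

Old median = 15/2
After inserting x = 31: new sorted = [-13, -9, -7, 4, 5, 10, 14, 22, 29, 31, 32]
New median = 10
Delta = 10 - 15/2 = 5/2

Answer: 5/2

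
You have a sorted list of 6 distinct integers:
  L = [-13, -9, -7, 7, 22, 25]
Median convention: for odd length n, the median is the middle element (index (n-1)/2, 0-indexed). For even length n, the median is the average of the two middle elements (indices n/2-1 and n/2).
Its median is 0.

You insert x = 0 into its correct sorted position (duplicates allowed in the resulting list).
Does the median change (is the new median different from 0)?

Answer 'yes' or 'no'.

Old median = 0
Insert x = 0
New median = 0
Changed? no

Answer: no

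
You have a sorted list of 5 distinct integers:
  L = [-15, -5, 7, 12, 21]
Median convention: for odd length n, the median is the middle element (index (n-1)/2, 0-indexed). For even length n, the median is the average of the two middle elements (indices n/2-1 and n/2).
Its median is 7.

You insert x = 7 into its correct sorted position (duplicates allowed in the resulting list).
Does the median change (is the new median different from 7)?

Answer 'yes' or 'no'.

Answer: no

Derivation:
Old median = 7
Insert x = 7
New median = 7
Changed? no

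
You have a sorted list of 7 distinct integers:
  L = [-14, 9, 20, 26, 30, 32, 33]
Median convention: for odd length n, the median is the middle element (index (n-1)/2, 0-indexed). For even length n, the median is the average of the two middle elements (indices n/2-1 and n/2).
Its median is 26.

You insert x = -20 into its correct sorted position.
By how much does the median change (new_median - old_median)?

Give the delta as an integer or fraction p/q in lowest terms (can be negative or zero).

Old median = 26
After inserting x = -20: new sorted = [-20, -14, 9, 20, 26, 30, 32, 33]
New median = 23
Delta = 23 - 26 = -3

Answer: -3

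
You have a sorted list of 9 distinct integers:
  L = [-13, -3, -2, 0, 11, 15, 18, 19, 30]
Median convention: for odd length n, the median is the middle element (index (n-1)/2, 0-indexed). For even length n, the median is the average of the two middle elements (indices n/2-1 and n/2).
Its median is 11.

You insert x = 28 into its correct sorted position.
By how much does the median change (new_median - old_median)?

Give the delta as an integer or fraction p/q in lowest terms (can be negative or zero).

Answer: 2

Derivation:
Old median = 11
After inserting x = 28: new sorted = [-13, -3, -2, 0, 11, 15, 18, 19, 28, 30]
New median = 13
Delta = 13 - 11 = 2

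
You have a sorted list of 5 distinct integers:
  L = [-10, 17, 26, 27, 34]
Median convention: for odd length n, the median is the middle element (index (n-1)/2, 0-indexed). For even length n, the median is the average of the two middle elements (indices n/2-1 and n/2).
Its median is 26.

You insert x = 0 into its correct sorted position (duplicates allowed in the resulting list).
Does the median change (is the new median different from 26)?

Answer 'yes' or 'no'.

Answer: yes

Derivation:
Old median = 26
Insert x = 0
New median = 43/2
Changed? yes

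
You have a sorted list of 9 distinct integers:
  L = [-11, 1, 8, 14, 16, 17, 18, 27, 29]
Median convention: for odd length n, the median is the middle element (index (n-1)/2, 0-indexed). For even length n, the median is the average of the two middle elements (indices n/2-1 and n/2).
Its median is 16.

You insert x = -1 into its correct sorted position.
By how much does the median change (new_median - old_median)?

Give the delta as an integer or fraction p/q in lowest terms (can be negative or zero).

Old median = 16
After inserting x = -1: new sorted = [-11, -1, 1, 8, 14, 16, 17, 18, 27, 29]
New median = 15
Delta = 15 - 16 = -1

Answer: -1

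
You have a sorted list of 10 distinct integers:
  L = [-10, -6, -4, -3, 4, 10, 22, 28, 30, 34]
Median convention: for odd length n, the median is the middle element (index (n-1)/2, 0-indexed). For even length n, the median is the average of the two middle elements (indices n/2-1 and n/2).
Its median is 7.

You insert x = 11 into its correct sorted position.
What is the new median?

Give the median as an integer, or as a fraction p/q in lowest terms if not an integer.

Old list (sorted, length 10): [-10, -6, -4, -3, 4, 10, 22, 28, 30, 34]
Old median = 7
Insert x = 11
Old length even (10). Middle pair: indices 4,5 = 4,10.
New length odd (11). New median = single middle element.
x = 11: 6 elements are < x, 4 elements are > x.
New sorted list: [-10, -6, -4, -3, 4, 10, 11, 22, 28, 30, 34]
New median = 10

Answer: 10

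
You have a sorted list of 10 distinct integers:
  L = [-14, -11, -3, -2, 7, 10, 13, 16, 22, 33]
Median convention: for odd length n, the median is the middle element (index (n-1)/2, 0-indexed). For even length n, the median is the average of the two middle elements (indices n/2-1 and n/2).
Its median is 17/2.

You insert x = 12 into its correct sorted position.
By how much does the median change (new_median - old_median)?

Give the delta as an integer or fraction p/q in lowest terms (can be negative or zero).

Old median = 17/2
After inserting x = 12: new sorted = [-14, -11, -3, -2, 7, 10, 12, 13, 16, 22, 33]
New median = 10
Delta = 10 - 17/2 = 3/2

Answer: 3/2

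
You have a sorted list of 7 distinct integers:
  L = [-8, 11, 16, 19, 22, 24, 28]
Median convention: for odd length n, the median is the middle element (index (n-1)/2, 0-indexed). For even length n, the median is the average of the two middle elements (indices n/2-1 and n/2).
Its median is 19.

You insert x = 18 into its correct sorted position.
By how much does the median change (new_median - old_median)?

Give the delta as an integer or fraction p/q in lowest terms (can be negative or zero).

Answer: -1/2

Derivation:
Old median = 19
After inserting x = 18: new sorted = [-8, 11, 16, 18, 19, 22, 24, 28]
New median = 37/2
Delta = 37/2 - 19 = -1/2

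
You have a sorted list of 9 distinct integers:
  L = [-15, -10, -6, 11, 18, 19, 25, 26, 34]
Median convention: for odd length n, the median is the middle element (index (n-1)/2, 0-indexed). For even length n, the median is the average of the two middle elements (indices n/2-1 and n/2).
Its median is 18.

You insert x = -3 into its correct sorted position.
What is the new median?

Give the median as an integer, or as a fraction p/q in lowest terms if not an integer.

Answer: 29/2

Derivation:
Old list (sorted, length 9): [-15, -10, -6, 11, 18, 19, 25, 26, 34]
Old median = 18
Insert x = -3
Old length odd (9). Middle was index 4 = 18.
New length even (10). New median = avg of two middle elements.
x = -3: 3 elements are < x, 6 elements are > x.
New sorted list: [-15, -10, -6, -3, 11, 18, 19, 25, 26, 34]
New median = 29/2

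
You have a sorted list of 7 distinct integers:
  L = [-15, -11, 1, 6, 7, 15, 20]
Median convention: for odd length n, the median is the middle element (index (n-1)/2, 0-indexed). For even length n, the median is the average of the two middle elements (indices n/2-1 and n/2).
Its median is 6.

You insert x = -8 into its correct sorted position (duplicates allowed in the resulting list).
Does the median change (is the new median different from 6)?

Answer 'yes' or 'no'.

Old median = 6
Insert x = -8
New median = 7/2
Changed? yes

Answer: yes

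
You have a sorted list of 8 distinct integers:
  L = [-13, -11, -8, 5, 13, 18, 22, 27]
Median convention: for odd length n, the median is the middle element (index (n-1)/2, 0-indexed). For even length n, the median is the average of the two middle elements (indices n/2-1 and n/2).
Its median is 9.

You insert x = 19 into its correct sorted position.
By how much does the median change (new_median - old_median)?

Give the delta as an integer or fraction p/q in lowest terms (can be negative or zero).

Answer: 4

Derivation:
Old median = 9
After inserting x = 19: new sorted = [-13, -11, -8, 5, 13, 18, 19, 22, 27]
New median = 13
Delta = 13 - 9 = 4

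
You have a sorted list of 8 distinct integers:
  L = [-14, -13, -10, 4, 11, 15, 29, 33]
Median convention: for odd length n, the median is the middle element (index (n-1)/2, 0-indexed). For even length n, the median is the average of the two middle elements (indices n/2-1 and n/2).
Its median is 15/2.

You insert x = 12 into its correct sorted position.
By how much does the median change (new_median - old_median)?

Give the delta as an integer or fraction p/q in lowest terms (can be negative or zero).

Old median = 15/2
After inserting x = 12: new sorted = [-14, -13, -10, 4, 11, 12, 15, 29, 33]
New median = 11
Delta = 11 - 15/2 = 7/2

Answer: 7/2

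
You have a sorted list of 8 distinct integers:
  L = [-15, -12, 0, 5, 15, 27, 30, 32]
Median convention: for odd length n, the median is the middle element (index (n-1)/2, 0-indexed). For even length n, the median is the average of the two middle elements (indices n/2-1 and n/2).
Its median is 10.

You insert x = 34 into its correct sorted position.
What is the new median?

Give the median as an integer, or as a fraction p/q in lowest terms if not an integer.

Answer: 15

Derivation:
Old list (sorted, length 8): [-15, -12, 0, 5, 15, 27, 30, 32]
Old median = 10
Insert x = 34
Old length even (8). Middle pair: indices 3,4 = 5,15.
New length odd (9). New median = single middle element.
x = 34: 8 elements are < x, 0 elements are > x.
New sorted list: [-15, -12, 0, 5, 15, 27, 30, 32, 34]
New median = 15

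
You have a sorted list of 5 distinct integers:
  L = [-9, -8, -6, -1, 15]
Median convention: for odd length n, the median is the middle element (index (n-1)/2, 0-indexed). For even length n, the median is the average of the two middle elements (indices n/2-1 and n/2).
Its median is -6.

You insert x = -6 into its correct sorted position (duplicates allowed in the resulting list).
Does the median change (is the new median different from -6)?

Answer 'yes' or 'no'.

Answer: no

Derivation:
Old median = -6
Insert x = -6
New median = -6
Changed? no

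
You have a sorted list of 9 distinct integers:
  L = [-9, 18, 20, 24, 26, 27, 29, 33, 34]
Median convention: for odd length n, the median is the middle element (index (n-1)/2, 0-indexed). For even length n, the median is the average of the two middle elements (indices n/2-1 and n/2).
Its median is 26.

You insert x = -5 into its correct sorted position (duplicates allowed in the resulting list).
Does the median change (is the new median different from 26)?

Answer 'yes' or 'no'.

Answer: yes

Derivation:
Old median = 26
Insert x = -5
New median = 25
Changed? yes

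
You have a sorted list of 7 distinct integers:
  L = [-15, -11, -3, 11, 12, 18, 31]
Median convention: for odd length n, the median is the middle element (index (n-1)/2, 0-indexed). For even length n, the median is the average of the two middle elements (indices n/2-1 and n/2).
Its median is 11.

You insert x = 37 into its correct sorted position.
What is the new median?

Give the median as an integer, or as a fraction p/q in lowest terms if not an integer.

Answer: 23/2

Derivation:
Old list (sorted, length 7): [-15, -11, -3, 11, 12, 18, 31]
Old median = 11
Insert x = 37
Old length odd (7). Middle was index 3 = 11.
New length even (8). New median = avg of two middle elements.
x = 37: 7 elements are < x, 0 elements are > x.
New sorted list: [-15, -11, -3, 11, 12, 18, 31, 37]
New median = 23/2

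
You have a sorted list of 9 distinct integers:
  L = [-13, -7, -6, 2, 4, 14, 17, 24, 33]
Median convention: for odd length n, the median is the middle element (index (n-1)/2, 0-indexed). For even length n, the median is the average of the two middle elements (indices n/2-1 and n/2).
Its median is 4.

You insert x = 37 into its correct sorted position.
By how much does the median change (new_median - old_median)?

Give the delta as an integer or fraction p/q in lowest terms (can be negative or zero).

Old median = 4
After inserting x = 37: new sorted = [-13, -7, -6, 2, 4, 14, 17, 24, 33, 37]
New median = 9
Delta = 9 - 4 = 5

Answer: 5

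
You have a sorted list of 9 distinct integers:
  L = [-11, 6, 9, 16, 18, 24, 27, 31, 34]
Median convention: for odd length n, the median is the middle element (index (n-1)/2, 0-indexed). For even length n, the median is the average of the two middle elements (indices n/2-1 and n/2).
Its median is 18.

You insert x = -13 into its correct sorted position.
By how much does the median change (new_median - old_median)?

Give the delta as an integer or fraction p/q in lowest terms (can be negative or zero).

Old median = 18
After inserting x = -13: new sorted = [-13, -11, 6, 9, 16, 18, 24, 27, 31, 34]
New median = 17
Delta = 17 - 18 = -1

Answer: -1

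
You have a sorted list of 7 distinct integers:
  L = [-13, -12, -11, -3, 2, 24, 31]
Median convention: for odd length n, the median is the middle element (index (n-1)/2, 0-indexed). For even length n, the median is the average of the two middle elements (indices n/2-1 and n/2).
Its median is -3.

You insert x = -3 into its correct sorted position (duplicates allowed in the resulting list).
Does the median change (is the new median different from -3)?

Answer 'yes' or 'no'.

Answer: no

Derivation:
Old median = -3
Insert x = -3
New median = -3
Changed? no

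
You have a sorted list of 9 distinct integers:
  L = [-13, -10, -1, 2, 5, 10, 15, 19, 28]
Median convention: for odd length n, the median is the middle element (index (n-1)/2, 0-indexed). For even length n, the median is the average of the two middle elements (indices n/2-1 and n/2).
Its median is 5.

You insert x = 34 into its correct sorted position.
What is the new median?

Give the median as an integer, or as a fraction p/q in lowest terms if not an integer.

Answer: 15/2

Derivation:
Old list (sorted, length 9): [-13, -10, -1, 2, 5, 10, 15, 19, 28]
Old median = 5
Insert x = 34
Old length odd (9). Middle was index 4 = 5.
New length even (10). New median = avg of two middle elements.
x = 34: 9 elements are < x, 0 elements are > x.
New sorted list: [-13, -10, -1, 2, 5, 10, 15, 19, 28, 34]
New median = 15/2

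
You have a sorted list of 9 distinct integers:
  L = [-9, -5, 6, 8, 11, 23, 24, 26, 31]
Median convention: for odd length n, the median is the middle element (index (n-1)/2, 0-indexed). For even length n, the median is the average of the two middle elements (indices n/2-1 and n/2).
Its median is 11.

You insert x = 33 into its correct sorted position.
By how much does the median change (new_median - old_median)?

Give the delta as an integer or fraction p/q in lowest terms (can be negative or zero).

Old median = 11
After inserting x = 33: new sorted = [-9, -5, 6, 8, 11, 23, 24, 26, 31, 33]
New median = 17
Delta = 17 - 11 = 6

Answer: 6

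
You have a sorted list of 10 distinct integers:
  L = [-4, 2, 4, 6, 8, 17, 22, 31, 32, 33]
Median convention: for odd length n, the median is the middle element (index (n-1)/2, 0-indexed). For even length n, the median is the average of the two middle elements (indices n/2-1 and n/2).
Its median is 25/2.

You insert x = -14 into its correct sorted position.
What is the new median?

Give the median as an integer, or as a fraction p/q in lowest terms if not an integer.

Answer: 8

Derivation:
Old list (sorted, length 10): [-4, 2, 4, 6, 8, 17, 22, 31, 32, 33]
Old median = 25/2
Insert x = -14
Old length even (10). Middle pair: indices 4,5 = 8,17.
New length odd (11). New median = single middle element.
x = -14: 0 elements are < x, 10 elements are > x.
New sorted list: [-14, -4, 2, 4, 6, 8, 17, 22, 31, 32, 33]
New median = 8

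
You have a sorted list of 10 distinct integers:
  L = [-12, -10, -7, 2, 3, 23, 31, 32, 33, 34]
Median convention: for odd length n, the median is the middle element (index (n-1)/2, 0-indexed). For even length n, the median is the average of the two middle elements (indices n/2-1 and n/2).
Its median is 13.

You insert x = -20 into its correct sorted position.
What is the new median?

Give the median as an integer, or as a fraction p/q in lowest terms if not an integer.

Old list (sorted, length 10): [-12, -10, -7, 2, 3, 23, 31, 32, 33, 34]
Old median = 13
Insert x = -20
Old length even (10). Middle pair: indices 4,5 = 3,23.
New length odd (11). New median = single middle element.
x = -20: 0 elements are < x, 10 elements are > x.
New sorted list: [-20, -12, -10, -7, 2, 3, 23, 31, 32, 33, 34]
New median = 3

Answer: 3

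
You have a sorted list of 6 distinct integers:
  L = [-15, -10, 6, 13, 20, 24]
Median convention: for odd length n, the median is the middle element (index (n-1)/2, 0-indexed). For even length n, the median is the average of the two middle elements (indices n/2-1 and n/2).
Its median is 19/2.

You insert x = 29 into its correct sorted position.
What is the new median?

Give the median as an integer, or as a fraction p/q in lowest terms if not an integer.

Answer: 13

Derivation:
Old list (sorted, length 6): [-15, -10, 6, 13, 20, 24]
Old median = 19/2
Insert x = 29
Old length even (6). Middle pair: indices 2,3 = 6,13.
New length odd (7). New median = single middle element.
x = 29: 6 elements are < x, 0 elements are > x.
New sorted list: [-15, -10, 6, 13, 20, 24, 29]
New median = 13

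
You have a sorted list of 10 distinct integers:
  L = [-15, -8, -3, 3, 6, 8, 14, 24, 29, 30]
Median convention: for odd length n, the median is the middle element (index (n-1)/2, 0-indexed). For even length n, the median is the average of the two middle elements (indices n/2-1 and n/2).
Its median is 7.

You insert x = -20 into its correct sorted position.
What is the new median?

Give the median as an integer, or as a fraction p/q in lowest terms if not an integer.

Answer: 6

Derivation:
Old list (sorted, length 10): [-15, -8, -3, 3, 6, 8, 14, 24, 29, 30]
Old median = 7
Insert x = -20
Old length even (10). Middle pair: indices 4,5 = 6,8.
New length odd (11). New median = single middle element.
x = -20: 0 elements are < x, 10 elements are > x.
New sorted list: [-20, -15, -8, -3, 3, 6, 8, 14, 24, 29, 30]
New median = 6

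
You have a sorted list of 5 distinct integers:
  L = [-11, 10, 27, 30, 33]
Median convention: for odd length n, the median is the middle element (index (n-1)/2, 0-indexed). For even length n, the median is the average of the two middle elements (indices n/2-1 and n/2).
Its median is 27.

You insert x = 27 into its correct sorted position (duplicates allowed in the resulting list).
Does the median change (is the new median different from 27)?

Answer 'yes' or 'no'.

Answer: no

Derivation:
Old median = 27
Insert x = 27
New median = 27
Changed? no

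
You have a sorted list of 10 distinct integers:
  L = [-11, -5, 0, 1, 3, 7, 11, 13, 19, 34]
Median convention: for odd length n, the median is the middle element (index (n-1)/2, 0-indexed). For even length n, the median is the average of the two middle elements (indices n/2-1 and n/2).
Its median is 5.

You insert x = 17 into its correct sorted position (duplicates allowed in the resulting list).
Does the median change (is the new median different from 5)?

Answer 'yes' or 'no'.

Old median = 5
Insert x = 17
New median = 7
Changed? yes

Answer: yes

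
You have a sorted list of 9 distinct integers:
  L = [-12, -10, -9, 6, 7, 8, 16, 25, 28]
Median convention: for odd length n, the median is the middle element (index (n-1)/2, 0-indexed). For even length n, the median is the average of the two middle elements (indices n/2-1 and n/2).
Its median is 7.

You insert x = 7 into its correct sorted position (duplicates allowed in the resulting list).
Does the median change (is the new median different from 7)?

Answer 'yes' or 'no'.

Answer: no

Derivation:
Old median = 7
Insert x = 7
New median = 7
Changed? no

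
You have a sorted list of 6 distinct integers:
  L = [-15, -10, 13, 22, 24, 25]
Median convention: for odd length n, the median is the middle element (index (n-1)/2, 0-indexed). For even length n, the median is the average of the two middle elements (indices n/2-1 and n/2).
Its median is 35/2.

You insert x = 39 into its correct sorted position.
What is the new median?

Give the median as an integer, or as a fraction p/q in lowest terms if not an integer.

Answer: 22

Derivation:
Old list (sorted, length 6): [-15, -10, 13, 22, 24, 25]
Old median = 35/2
Insert x = 39
Old length even (6). Middle pair: indices 2,3 = 13,22.
New length odd (7). New median = single middle element.
x = 39: 6 elements are < x, 0 elements are > x.
New sorted list: [-15, -10, 13, 22, 24, 25, 39]
New median = 22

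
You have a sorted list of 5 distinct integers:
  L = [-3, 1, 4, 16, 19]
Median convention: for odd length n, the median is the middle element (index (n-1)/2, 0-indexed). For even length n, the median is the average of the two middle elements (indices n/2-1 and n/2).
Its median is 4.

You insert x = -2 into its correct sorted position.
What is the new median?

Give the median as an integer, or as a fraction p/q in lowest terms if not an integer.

Old list (sorted, length 5): [-3, 1, 4, 16, 19]
Old median = 4
Insert x = -2
Old length odd (5). Middle was index 2 = 4.
New length even (6). New median = avg of two middle elements.
x = -2: 1 elements are < x, 4 elements are > x.
New sorted list: [-3, -2, 1, 4, 16, 19]
New median = 5/2

Answer: 5/2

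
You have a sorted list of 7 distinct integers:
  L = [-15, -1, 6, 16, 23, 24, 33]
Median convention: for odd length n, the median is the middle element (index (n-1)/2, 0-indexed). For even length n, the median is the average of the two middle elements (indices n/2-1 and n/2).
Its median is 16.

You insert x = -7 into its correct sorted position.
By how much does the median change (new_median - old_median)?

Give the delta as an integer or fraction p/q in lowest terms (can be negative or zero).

Answer: -5

Derivation:
Old median = 16
After inserting x = -7: new sorted = [-15, -7, -1, 6, 16, 23, 24, 33]
New median = 11
Delta = 11 - 16 = -5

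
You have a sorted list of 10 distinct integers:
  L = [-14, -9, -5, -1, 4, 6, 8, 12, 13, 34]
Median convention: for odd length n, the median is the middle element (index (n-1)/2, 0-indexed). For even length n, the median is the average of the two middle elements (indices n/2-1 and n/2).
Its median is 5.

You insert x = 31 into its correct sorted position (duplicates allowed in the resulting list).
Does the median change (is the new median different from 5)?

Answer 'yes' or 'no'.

Old median = 5
Insert x = 31
New median = 6
Changed? yes

Answer: yes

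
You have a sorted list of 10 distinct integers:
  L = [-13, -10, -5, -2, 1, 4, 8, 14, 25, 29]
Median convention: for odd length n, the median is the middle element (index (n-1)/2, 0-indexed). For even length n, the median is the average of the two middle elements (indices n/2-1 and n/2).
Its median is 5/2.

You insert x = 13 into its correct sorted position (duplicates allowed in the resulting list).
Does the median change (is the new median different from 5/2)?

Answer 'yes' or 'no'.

Old median = 5/2
Insert x = 13
New median = 4
Changed? yes

Answer: yes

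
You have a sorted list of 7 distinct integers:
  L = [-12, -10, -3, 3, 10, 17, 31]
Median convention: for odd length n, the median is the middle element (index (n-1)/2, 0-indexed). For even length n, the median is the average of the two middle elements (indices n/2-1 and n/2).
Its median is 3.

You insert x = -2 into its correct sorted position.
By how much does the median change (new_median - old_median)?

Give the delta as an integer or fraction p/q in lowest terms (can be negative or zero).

Old median = 3
After inserting x = -2: new sorted = [-12, -10, -3, -2, 3, 10, 17, 31]
New median = 1/2
Delta = 1/2 - 3 = -5/2

Answer: -5/2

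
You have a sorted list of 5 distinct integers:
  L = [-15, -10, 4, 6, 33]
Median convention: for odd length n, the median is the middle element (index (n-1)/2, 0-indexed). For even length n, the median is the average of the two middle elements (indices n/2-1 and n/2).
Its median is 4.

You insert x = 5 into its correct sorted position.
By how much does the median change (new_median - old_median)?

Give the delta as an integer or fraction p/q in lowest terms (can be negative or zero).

Answer: 1/2

Derivation:
Old median = 4
After inserting x = 5: new sorted = [-15, -10, 4, 5, 6, 33]
New median = 9/2
Delta = 9/2 - 4 = 1/2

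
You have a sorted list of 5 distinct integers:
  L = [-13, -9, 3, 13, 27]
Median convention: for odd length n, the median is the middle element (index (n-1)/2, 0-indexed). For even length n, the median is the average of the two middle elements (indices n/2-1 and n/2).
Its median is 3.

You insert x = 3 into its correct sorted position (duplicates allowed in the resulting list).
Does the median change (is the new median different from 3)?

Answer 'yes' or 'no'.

Answer: no

Derivation:
Old median = 3
Insert x = 3
New median = 3
Changed? no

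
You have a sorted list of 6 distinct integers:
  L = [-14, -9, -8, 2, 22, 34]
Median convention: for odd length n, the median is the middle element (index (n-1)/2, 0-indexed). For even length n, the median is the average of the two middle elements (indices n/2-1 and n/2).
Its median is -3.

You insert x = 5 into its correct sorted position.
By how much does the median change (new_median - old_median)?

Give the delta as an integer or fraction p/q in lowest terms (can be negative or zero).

Old median = -3
After inserting x = 5: new sorted = [-14, -9, -8, 2, 5, 22, 34]
New median = 2
Delta = 2 - -3 = 5

Answer: 5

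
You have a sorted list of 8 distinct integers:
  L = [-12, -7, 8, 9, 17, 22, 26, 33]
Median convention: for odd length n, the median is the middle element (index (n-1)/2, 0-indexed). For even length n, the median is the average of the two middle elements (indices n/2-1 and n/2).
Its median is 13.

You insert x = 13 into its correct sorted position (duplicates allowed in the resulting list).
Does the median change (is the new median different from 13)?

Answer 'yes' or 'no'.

Old median = 13
Insert x = 13
New median = 13
Changed? no

Answer: no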